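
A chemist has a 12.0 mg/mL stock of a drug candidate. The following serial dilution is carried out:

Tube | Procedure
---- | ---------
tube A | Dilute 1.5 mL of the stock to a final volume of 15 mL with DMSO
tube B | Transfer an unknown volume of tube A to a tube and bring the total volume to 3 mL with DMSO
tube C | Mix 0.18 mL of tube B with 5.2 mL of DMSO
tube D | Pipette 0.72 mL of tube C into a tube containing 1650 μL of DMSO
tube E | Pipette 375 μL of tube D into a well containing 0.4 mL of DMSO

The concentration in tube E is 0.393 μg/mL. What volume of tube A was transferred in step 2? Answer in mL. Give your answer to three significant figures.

0.200 mL

Step 1: 1.5 mL brought to 15 mL → factor 15/1.5 = 10
Step 2: v brought to 3 mL → factor = 3 mL/v
Step 3: 0.18 mL + 5.2 mL = 5.38 mL total → factor 5.38/0.18 = 29.889
Step 4: 0.72 mL + 1650 μL = 2.37 mL total → factor 2.37/0.72 = 3.2917
Step 5: 375 μL + 0.4 mL = 775 μL total → factor 775/375 = 2.0667
Product of known-step factors = 2033.3
Overall factor = 12.0 mg/mL / (0.393 μg/mL) = 30534
Step-2 factor = 30534 / 2033.3 = 15.017
v = 3 mL / 15.017 = 0.200 mL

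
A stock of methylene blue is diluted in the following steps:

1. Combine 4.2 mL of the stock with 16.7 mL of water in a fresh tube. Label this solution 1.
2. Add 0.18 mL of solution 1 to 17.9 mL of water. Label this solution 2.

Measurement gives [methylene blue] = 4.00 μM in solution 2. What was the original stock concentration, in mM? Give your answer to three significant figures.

2.00 mM

Step 1: 4.2 mL + 16.7 mL = 20.9 mL total → factor 20.9/4.2 = 4.9762
Step 2: 0.18 mL + 17.9 mL = 18.08 mL total → factor 18.08/0.18 = 100.44
Overall dilution factor = 4.9762 × 100.44 = 499.83
Stock = 4.00 μM × 499.83 = 1999 μM = 2.00 mM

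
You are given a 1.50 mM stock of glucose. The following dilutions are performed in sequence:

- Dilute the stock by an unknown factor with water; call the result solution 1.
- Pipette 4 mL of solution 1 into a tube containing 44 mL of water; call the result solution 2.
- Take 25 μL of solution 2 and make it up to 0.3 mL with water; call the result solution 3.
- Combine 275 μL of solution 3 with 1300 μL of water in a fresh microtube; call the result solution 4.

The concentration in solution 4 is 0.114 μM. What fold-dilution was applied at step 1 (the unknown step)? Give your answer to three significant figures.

16.0-fold

Step 1: unknown factor x
Step 2: 4 mL + 44 mL = 48 mL total → factor 48/4 = 12
Step 3: 25 μL brought to 0.3 mL → factor 300/25 = 12
Step 4: 275 μL + 1300 μL = 1575 μL total → factor 1575/275 = 5.7273
Product of known-step factors = 824.73
Overall factor = 1.50 mM / (0.114 μM) = 13158
x = 13158 / 824.73 = 16.0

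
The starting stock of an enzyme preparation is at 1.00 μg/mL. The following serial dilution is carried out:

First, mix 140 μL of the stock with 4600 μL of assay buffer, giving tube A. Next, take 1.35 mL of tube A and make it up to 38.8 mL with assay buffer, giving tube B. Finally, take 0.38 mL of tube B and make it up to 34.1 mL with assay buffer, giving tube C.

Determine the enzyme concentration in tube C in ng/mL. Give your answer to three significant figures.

0.0115 ng/mL

Step 1: 140 μL + 4600 μL = 4740 μL total → factor 4740/140 = 33.857
Step 2: 1.35 mL brought to 38.8 mL → factor 38.8/1.35 = 28.741
Step 3: 0.38 mL brought to 34.1 mL → factor 34.1/0.38 = 89.737
Overall dilution factor = 33.857 × 28.741 × 89.737 = 87321
Final = 1.00 μg/mL / 87321 = 1.145 × 10^-5 μg/mL = 0.0115 ng/mL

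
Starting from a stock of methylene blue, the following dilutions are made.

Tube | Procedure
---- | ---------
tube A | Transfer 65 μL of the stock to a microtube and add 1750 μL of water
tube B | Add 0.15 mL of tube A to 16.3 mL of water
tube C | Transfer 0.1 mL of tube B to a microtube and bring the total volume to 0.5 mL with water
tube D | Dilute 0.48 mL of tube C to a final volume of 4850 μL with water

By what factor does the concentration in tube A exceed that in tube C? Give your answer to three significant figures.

548

Step 1: 65 μL + 1750 μL = 1815 μL total → factor 1815/65 = 27.923
Step 2: 0.15 mL + 16.3 mL = 16.45 mL total → factor 16.45/0.15 = 109.67
Step 3: 0.1 mL brought to 0.5 mL → factor 0.5/0.1 = 5
Dilution factor to tube A = 27.923; to tube C = 15311
[tube A]/[tube C] = (factor to tube C)/(factor to tube A) = 15311/27.923 = 548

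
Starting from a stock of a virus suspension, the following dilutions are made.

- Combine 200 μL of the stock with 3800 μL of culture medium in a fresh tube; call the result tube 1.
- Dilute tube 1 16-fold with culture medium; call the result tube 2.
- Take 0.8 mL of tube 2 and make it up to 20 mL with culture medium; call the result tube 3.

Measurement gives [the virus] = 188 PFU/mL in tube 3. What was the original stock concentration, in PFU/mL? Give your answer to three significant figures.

1.50 × 10^6 PFU/mL

Step 1: 200 μL + 3800 μL = 4000 μL total → factor 4000/200 = 20
Step 2: 16-fold → factor 16
Step 3: 0.8 mL brought to 20 mL → factor 20/0.8 = 25
Overall dilution factor = 20 × 16 × 25 = 8000
Stock = 188 PFU/mL × 8000 = 1.50 × 10^6 PFU/mL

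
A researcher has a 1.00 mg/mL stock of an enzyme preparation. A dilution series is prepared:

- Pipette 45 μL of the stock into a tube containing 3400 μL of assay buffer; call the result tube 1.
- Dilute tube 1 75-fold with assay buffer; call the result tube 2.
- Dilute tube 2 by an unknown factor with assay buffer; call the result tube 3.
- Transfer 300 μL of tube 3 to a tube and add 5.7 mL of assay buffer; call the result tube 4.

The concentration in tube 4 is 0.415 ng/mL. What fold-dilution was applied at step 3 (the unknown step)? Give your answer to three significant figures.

Step 1: 45 μL + 3400 μL = 3445 μL total → factor 3445/45 = 76.556
Step 2: 75-fold → factor 75
Step 3: unknown factor x
Step 4: 300 μL + 5.7 mL = 6000 μL total → factor 6000/300 = 20
Product of known-step factors = 1.1483 × 10^5
Overall factor = 1.00 mg/mL / (0.415 ng/mL) = 2.4096 × 10^6
x = 2.4096 × 10^6 / 1.1483 × 10^5 = 21.0

21.0-fold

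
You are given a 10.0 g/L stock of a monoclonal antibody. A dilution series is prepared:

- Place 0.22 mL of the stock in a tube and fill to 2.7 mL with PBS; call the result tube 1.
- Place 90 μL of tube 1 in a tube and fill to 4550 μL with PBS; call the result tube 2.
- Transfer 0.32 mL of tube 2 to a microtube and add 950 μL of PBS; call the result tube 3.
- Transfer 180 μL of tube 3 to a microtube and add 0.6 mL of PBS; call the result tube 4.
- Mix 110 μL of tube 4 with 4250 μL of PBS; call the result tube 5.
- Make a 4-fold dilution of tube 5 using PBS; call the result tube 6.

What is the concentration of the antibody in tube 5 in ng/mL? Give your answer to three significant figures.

Step 1: 0.22 mL brought to 2.7 mL → factor 2.7/0.22 = 12.273
Step 2: 90 μL brought to 4550 μL → factor 4550/90 = 50.556
Step 3: 0.32 mL + 950 μL = 1.27 mL total → factor 1.27/0.32 = 3.9688
Step 4: 180 μL + 0.6 mL = 780 μL total → factor 780/180 = 4.3333
Step 5: 110 μL + 4250 μL = 4360 μL total → factor 4360/110 = 39.636
Dilution factor through tube 5 = 12.273 × 50.556 × 3.9688 × 4.3333 × 39.636 = 4.2294 × 10^5
[tube 5] = 10.0 g/L / 4.2294 × 10^5 = 2.364 × 10^-5 g/L = 23.6 ng/mL

23.6 ng/mL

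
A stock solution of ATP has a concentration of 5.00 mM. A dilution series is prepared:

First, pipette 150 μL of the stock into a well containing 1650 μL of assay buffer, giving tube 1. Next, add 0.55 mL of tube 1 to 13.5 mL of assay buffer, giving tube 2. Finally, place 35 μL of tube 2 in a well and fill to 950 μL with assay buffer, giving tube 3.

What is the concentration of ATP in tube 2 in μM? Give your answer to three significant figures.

Step 1: 150 μL + 1650 μL = 1800 μL total → factor 1800/150 = 12
Step 2: 0.55 mL + 13.5 mL = 14.05 mL total → factor 14.05/0.55 = 25.545
Dilution factor through tube 2 = 12 × 25.545 = 306.55
[tube 2] = 5.00 mM / 306.55 = 0.01631 mM = 16.3 μM

16.3 μM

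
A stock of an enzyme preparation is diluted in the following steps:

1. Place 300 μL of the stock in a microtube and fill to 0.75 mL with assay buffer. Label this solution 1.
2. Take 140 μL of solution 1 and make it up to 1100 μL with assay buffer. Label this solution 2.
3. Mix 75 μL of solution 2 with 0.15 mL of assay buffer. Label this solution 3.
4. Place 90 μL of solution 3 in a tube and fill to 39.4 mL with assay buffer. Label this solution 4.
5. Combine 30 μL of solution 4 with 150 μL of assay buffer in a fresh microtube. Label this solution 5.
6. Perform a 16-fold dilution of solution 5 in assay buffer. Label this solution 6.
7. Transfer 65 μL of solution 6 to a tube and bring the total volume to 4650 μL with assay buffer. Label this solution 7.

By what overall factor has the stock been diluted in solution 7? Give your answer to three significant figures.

Step 1: 300 μL brought to 0.75 mL → factor 750/300 = 2.5
Step 2: 140 μL brought to 1100 μL → factor 1100/140 = 7.8571
Step 3: 75 μL + 0.15 mL = 225 μL total → factor 225/75 = 3
Step 4: 90 μL brought to 39.4 mL → factor 39400/90 = 437.78
Step 5: 30 μL + 150 μL = 180 μL total → factor 180/30 = 6
Step 6: 16-fold → factor 16
Step 7: 65 μL brought to 4650 μL → factor 4650/65 = 71.538
Overall dilution factor = 2.5 × 7.8571 × 3 × 437.78 × 6 × 16 × 71.538 = 1.7717 × 10^8

1.77 × 10^8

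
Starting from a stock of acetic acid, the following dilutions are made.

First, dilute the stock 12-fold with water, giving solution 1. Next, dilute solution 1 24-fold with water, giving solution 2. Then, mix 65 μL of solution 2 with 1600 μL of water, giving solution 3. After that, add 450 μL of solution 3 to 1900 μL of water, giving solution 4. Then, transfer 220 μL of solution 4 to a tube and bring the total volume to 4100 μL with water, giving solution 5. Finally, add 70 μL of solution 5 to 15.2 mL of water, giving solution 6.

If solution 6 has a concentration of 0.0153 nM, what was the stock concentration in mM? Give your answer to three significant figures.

2.40 mM

Step 1: 12-fold → factor 12
Step 2: 24-fold → factor 24
Step 3: 65 μL + 1600 μL = 1665 μL total → factor 1665/65 = 25.615
Step 4: 450 μL + 1900 μL = 2350 μL total → factor 2350/450 = 5.2222
Step 5: 220 μL brought to 4100 μL → factor 4100/220 = 18.636
Step 6: 70 μL + 15.2 mL = 15270 μL total → factor 15270/70 = 218.14
Overall dilution factor = 12 × 24 × 25.615 × 5.2222 × 18.636 × 218.14 = 1.5662 × 10^8
Stock = 0.0153 nM × 1.5662 × 10^8 = 2.396 × 10^6 nM = 2.40 mM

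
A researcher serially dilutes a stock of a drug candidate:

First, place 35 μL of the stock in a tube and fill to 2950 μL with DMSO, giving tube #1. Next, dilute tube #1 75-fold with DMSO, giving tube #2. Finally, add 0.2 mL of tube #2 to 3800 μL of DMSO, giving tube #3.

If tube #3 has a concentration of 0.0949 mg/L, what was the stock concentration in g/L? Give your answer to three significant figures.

12.0 g/L

Step 1: 35 μL brought to 2950 μL → factor 2950/35 = 84.286
Step 2: 75-fold → factor 75
Step 3: 0.2 mL + 3800 μL = 4 mL total → factor 4/0.2 = 20
Overall dilution factor = 84.286 × 75 × 20 = 1.2643 × 10^5
Stock = 0.0949 mg/L × 1.2643 × 10^5 = 1.200 × 10^4 mg/L = 12.0 g/L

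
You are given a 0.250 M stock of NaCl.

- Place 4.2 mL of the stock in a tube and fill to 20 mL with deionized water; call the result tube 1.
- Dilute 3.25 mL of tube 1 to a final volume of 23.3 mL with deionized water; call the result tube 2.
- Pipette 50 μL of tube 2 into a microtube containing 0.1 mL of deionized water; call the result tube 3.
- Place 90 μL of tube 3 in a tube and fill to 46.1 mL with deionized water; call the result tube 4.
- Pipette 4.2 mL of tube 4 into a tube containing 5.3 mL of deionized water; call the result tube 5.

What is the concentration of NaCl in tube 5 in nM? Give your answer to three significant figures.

Step 1: 4.2 mL brought to 20 mL → factor 20/4.2 = 4.7619
Step 2: 3.25 mL brought to 23.3 mL → factor 23.3/3.25 = 7.1692
Step 3: 50 μL + 0.1 mL = 150 μL total → factor 150/50 = 3
Step 4: 90 μL brought to 46.1 mL → factor 46100/90 = 512.22
Step 5: 4.2 mL + 5.3 mL = 9.5 mL total → factor 9.5/4.2 = 2.2619
Overall dilution factor = 4.7619 × 7.1692 × 3 × 512.22 × 2.2619 = 1.1866 × 10^5
Final = 0.250 M / 1.1866 × 10^5 = 2.107 × 10^-6 M = 2.11 × 10^3 nM

2.11 × 10^3 nM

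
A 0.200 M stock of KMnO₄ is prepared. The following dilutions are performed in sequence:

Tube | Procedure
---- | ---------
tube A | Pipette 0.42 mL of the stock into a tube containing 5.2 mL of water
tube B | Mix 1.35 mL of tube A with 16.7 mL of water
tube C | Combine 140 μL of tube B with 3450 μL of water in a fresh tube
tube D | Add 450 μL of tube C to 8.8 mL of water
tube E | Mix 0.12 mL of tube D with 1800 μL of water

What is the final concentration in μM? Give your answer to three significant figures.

0.133 μM

Step 1: 0.42 mL + 5.2 mL = 5.62 mL total → factor 5.62/0.42 = 13.381
Step 2: 1.35 mL + 16.7 mL = 18.05 mL total → factor 18.05/1.35 = 13.37
Step 3: 140 μL + 3450 μL = 3590 μL total → factor 3590/140 = 25.643
Step 4: 450 μL + 8.8 mL = 9250 μL total → factor 9250/450 = 20.556
Step 5: 0.12 mL + 1800 μL = 1.92 mL total → factor 1.92/0.12 = 16
Overall dilution factor = 13.381 × 13.37 × 25.643 × 20.556 × 16 = 1.5089 × 10^6
Final = 0.200 M / 1.5089 × 10^6 = 1.326 × 10^-7 M = 0.133 μM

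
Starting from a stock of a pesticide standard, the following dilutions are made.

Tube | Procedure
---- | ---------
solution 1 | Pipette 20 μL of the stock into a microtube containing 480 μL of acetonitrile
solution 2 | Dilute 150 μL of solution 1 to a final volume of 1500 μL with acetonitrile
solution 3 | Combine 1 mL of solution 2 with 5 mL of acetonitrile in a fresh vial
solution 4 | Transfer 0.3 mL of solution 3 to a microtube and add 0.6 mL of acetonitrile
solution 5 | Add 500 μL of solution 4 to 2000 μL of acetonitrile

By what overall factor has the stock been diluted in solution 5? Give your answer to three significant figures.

Step 1: 20 μL + 480 μL = 500 μL total → factor 500/20 = 25
Step 2: 150 μL brought to 1500 μL → factor 1500/150 = 10
Step 3: 1 mL + 5 mL = 6 mL total → factor 6/1 = 6
Step 4: 0.3 mL + 0.6 mL = 0.9 mL total → factor 0.9/0.3 = 3
Step 5: 500 μL + 2000 μL = 2500 μL total → factor 2500/500 = 5
Overall dilution factor = 25 × 10 × 6 × 3 × 5 = 22500

2.25 × 10^4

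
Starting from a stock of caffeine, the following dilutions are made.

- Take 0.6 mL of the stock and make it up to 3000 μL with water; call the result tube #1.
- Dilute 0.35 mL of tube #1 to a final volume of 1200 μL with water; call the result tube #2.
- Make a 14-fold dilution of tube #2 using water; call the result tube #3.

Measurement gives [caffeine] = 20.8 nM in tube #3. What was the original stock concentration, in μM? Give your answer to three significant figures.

4.99 μM

Step 1: 0.6 mL brought to 3000 μL → factor 3/0.6 = 5
Step 2: 0.35 mL brought to 1200 μL → factor 1.2/0.35 = 3.4286
Step 3: 14-fold → factor 14
Overall dilution factor = 5 × 3.4286 × 14 = 240
Stock = 20.8 nM × 240 = 4992 nM = 4.99 μM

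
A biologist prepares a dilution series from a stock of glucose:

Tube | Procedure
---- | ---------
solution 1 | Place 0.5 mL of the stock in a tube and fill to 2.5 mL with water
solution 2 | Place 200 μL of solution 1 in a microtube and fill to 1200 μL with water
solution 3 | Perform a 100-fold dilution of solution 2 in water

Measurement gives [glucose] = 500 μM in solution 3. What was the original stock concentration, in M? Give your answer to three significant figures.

Step 1: 0.5 mL brought to 2.5 mL → factor 2.5/0.5 = 5
Step 2: 200 μL brought to 1200 μL → factor 1200/200 = 6
Step 3: 100-fold → factor 100
Overall dilution factor = 5 × 6 × 100 = 3000
Stock = 500 μM × 3000 = 1.500 × 10^6 μM = 1.50 M

1.50 M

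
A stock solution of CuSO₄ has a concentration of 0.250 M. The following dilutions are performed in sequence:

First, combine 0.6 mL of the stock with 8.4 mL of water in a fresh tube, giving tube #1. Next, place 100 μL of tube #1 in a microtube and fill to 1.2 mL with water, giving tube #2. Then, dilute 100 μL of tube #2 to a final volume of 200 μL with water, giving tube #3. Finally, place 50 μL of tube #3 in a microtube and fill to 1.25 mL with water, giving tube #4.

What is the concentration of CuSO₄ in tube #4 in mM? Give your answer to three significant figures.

Step 1: 0.6 mL + 8.4 mL = 9 mL total → factor 9/0.6 = 15
Step 2: 100 μL brought to 1.2 mL → factor 1200/100 = 12
Step 3: 100 μL brought to 200 μL → factor 200/100 = 2
Step 4: 50 μL brought to 1.25 mL → factor 1250/50 = 25
Overall dilution factor = 15 × 12 × 2 × 25 = 9000
Final = 0.250 M / 9000 = 2.778 × 10^-5 M = 0.0278 mM

0.0278 mM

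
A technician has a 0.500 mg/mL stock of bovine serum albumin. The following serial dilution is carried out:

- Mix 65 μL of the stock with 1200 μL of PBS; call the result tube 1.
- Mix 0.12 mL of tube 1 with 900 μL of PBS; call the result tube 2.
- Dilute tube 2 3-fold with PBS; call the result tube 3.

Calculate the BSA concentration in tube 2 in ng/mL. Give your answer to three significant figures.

Step 1: 65 μL + 1200 μL = 1265 μL total → factor 1265/65 = 19.462
Step 2: 0.12 mL + 900 μL = 1.02 mL total → factor 1.02/0.12 = 8.5
Dilution factor through tube 2 = 19.462 × 8.5 = 165.42
[tube 2] = 0.500 mg/mL / 165.42 = 0.003023 mg/mL = 3.02 × 10^3 ng/mL

3.02 × 10^3 ng/mL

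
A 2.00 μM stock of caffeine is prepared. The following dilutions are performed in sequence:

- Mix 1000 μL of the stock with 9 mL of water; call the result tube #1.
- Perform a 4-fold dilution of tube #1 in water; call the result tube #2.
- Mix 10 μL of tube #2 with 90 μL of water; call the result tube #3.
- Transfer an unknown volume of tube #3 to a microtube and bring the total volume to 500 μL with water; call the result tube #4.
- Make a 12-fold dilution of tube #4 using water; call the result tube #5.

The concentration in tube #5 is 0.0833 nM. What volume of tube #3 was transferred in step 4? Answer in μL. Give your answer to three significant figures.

100 μL

Step 1: 1000 μL + 9 mL = 10000 μL total → factor 10000/1000 = 10
Step 2: 4-fold → factor 4
Step 3: 10 μL + 90 μL = 100 μL total → factor 100/10 = 10
Step 4: v brought to 500 μL → factor = 500 μL/v
Step 5: 12-fold → factor 12
Product of known-step factors = 4800
Overall factor = 2.00 μM / (0.0833 nM) = 24010
Step-4 factor = 24010 / 4800 = 5.002
v = 500 μL / 5.002 = 100 μL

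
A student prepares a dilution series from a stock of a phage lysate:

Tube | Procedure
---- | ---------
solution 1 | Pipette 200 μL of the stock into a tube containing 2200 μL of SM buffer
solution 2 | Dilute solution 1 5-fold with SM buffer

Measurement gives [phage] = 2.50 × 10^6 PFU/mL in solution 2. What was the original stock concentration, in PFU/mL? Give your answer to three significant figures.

Step 1: 200 μL + 2200 μL = 2400 μL total → factor 2400/200 = 12
Step 2: 5-fold → factor 5
Overall dilution factor = 12 × 5 = 60
Stock = 2.50 × 10^6 PFU/mL × 60 = 1.50 × 10^8 PFU/mL

1.50 × 10^8 PFU/mL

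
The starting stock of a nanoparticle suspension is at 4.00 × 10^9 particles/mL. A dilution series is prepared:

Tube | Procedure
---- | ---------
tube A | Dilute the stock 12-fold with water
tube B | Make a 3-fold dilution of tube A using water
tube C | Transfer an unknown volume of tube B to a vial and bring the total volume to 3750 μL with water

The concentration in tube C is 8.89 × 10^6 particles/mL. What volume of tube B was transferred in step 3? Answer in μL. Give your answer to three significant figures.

Step 1: 12-fold → factor 12
Step 2: 3-fold → factor 3
Step 3: v brought to 3750 μL → factor = 3750 μL/v
Product of known-step factors = 36
Overall factor = 4.00 × 10^9 particles/mL / (8.89 × 10^6 particles/mL) = 449.94
Step-3 factor = 449.94 / 36 = 12.498
v = 3750 μL / 12.498 = 300 μL

300 μL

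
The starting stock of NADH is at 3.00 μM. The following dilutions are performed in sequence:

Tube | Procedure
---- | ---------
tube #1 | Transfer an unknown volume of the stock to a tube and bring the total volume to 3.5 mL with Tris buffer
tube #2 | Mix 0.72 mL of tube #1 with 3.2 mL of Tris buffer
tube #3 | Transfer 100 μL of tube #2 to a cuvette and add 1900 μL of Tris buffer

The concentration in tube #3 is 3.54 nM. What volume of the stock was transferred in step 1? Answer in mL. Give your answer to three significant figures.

Step 1: v brought to 3.5 mL → factor = 3.5 mL/v
Step 2: 0.72 mL + 3.2 mL = 3.92 mL total → factor 3.92/0.72 = 5.4444
Step 3: 100 μL + 1900 μL = 2000 μL total → factor 2000/100 = 20
Product of known-step factors = 108.89
Overall factor = 3.00 μM / (3.54 nM) = 847.46
Step-1 factor = 847.46 / 108.89 = 7.7828
v = 3.5 mL / 7.7828 = 0.450 mL

0.450 mL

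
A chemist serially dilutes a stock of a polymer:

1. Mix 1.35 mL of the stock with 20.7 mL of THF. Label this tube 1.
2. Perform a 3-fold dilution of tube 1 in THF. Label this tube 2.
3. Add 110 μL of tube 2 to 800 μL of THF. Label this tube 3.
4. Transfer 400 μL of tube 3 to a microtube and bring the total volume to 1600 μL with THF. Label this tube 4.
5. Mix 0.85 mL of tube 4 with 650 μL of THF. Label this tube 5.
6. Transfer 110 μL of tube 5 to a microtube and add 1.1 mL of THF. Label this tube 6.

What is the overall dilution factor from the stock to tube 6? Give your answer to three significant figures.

3.15 × 10^4

Step 1: 1.35 mL + 20.7 mL = 22.05 mL total → factor 22.05/1.35 = 16.333
Step 2: 3-fold → factor 3
Step 3: 110 μL + 800 μL = 910 μL total → factor 910/110 = 8.2727
Step 4: 400 μL brought to 1600 μL → factor 1600/400 = 4
Step 5: 0.85 mL + 650 μL = 1.5 mL total → factor 1.5/0.85 = 1.7647
Step 6: 110 μL + 1.1 mL = 1210 μL total → factor 1210/110 = 11
Overall dilution factor = 16.333 × 3 × 8.2727 × 4 × 1.7647 × 11 = 31475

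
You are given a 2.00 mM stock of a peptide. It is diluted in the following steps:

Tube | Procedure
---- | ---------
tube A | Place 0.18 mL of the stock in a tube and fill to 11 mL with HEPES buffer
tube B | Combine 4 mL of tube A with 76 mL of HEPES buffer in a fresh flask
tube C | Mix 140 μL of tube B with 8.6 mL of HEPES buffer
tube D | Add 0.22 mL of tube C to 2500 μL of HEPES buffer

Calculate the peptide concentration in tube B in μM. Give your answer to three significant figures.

Step 1: 0.18 mL brought to 11 mL → factor 11/0.18 = 61.111
Step 2: 4 mL + 76 mL = 80 mL total → factor 80/4 = 20
Dilution factor through tube B = 61.111 × 20 = 1222.2
[tube B] = 2.00 mM / 1222.2 = 0.001636 mM = 1.64 μM

1.64 μM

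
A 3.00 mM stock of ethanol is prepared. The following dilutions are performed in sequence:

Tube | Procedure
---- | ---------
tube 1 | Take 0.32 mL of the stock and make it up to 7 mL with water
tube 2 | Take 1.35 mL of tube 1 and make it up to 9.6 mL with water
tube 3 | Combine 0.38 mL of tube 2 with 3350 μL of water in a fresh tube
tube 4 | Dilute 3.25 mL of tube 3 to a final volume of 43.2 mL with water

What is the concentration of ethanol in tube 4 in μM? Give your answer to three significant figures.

Step 1: 0.32 mL brought to 7 mL → factor 7/0.32 = 21.875
Step 2: 1.35 mL brought to 9.6 mL → factor 9.6/1.35 = 7.1111
Step 3: 0.38 mL + 3350 μL = 3.73 mL total → factor 3.73/0.38 = 9.8158
Step 4: 3.25 mL brought to 43.2 mL → factor 43.2/3.25 = 13.292
Overall dilution factor = 21.875 × 7.1111 × 9.8158 × 13.292 = 20296
Final = 3.00 mM / 20296 = 0.0001478 mM = 0.148 μM

0.148 μM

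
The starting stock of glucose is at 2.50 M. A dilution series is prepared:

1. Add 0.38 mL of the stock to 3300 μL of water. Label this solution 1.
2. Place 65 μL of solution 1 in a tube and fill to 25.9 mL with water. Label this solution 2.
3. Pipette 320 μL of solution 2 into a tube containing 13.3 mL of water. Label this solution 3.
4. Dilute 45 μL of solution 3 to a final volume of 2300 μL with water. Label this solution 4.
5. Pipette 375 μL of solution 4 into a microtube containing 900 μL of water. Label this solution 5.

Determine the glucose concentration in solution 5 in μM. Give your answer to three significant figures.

0.0876 μM

Step 1: 0.38 mL + 3300 μL = 3.68 mL total → factor 3.68/0.38 = 9.6842
Step 2: 65 μL brought to 25.9 mL → factor 25900/65 = 398.46
Step 3: 320 μL + 13.3 mL = 13620 μL total → factor 13620/320 = 42.562
Step 4: 45 μL brought to 2300 μL → factor 2300/45 = 51.111
Step 5: 375 μL + 900 μL = 1275 μL total → factor 1275/375 = 3.4
Overall dilution factor = 9.6842 × 398.46 × 42.562 × 51.111 × 3.4 = 2.8541 × 10^7
Final = 2.50 M / 2.8541 × 10^7 = 8.759 × 10^-8 M = 0.0876 μM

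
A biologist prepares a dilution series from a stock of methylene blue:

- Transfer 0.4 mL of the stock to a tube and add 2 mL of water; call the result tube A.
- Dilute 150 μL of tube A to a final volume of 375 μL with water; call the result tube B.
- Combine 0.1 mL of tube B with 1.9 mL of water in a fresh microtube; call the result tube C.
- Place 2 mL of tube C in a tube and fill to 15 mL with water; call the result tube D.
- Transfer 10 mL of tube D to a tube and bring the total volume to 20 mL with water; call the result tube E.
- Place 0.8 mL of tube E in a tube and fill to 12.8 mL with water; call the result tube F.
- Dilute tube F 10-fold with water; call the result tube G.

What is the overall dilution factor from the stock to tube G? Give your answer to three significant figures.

Step 1: 0.4 mL + 2 mL = 2.4 mL total → factor 2.4/0.4 = 6
Step 2: 150 μL brought to 375 μL → factor 375/150 = 2.5
Step 3: 0.1 mL + 1.9 mL = 2 mL total → factor 2/0.1 = 20
Step 4: 2 mL brought to 15 mL → factor 15/2 = 7.5
Step 5: 10 mL brought to 20 mL → factor 20/10 = 2
Step 6: 0.8 mL brought to 12.8 mL → factor 12.8/0.8 = 16
Step 7: 10-fold → factor 10
Overall dilution factor = 6 × 2.5 × 20 × 7.5 × 2 × 16 × 10 = 7.2 × 10^5

7.20 × 10^5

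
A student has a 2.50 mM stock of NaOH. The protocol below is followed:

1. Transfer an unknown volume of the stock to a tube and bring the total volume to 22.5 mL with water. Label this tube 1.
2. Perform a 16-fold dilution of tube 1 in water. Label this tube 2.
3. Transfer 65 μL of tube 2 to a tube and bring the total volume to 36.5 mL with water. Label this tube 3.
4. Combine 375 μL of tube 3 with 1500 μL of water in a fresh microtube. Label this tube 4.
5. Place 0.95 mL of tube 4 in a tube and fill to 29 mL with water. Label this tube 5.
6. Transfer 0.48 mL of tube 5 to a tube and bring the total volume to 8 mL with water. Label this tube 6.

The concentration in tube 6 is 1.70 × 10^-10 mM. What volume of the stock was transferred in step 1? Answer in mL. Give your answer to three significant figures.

Step 1: v brought to 22.5 mL → factor = 22.5 mL/v
Step 2: 16-fold → factor 16
Step 3: 65 μL brought to 36.5 mL → factor 36500/65 = 561.54
Step 4: 375 μL + 1500 μL = 1875 μL total → factor 1875/375 = 5
Step 5: 0.95 mL brought to 29 mL → factor 29/0.95 = 30.526
Step 6: 0.48 mL brought to 8 mL → factor 8/0.48 = 16.667
Product of known-step factors = 2.2856 × 10^7
Overall factor = 2.50 mM / (1.70 × 10^-10 mM) = 1.4706 × 10^10
Step-1 factor = 1.4706 × 10^10 / 2.2856 × 10^7 = 643.43
v = 22.5 mL / 643.43 = 0.0350 mL

0.0350 mL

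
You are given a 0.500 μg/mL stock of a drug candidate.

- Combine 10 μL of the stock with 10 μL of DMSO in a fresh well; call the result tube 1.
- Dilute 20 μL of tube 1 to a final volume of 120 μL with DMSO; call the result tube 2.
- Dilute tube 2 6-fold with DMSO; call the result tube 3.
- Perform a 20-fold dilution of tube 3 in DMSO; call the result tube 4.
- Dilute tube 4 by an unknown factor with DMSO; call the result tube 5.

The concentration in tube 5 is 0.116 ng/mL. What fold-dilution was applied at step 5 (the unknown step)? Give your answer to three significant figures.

2.99-fold

Step 1: 10 μL + 10 μL = 20 μL total → factor 20/10 = 2
Step 2: 20 μL brought to 120 μL → factor 120/20 = 6
Step 3: 6-fold → factor 6
Step 4: 20-fold → factor 20
Step 5: unknown factor x
Product of known-step factors = 1440
Overall factor = 0.500 μg/mL / (0.116 ng/mL) = 4310.3
x = 4310.3 / 1440 = 2.99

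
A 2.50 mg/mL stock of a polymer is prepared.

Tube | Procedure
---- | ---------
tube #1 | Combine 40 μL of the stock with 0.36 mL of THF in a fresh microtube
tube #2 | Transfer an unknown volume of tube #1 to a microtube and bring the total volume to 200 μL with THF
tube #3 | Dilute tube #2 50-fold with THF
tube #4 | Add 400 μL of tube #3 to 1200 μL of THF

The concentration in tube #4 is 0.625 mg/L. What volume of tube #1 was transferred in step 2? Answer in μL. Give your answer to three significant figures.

100 μL

Step 1: 40 μL + 0.36 mL = 400 μL total → factor 400/40 = 10
Step 2: v brought to 200 μL → factor = 200 μL/v
Step 3: 50-fold → factor 50
Step 4: 400 μL + 1200 μL = 1600 μL total → factor 1600/400 = 4
Product of known-step factors = 2000
Overall factor = 2.50 mg/mL / (0.625 mg/L) = 4000
Step-2 factor = 4000 / 2000 = 2
v = 200 μL / 2 = 100 μL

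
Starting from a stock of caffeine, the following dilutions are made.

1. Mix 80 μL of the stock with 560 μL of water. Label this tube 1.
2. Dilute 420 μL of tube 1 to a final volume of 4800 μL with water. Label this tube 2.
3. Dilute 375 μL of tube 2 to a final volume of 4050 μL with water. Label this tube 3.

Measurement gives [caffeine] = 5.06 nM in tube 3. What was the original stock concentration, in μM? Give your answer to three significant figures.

Step 1: 80 μL + 560 μL = 640 μL total → factor 640/80 = 8
Step 2: 420 μL brought to 4800 μL → factor 4800/420 = 11.429
Step 3: 375 μL brought to 4050 μL → factor 4050/375 = 10.8
Overall dilution factor = 8 × 11.429 × 10.8 = 987.43
Stock = 5.06 nM × 987.43 = 4996 nM = 5.00 μM

5.00 μM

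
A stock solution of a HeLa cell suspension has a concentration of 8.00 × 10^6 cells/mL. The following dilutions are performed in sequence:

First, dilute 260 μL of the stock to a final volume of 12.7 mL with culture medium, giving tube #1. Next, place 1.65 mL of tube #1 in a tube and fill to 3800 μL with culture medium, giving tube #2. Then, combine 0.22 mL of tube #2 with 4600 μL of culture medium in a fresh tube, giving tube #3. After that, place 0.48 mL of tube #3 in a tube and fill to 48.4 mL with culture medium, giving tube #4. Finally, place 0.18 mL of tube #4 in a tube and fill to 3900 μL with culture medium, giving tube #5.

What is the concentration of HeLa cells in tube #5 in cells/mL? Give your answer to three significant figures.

1.49 cells/mL

Step 1: 260 μL brought to 12.7 mL → factor 12700/260 = 48.846
Step 2: 1.65 mL brought to 3800 μL → factor 3.8/1.65 = 2.303
Step 3: 0.22 mL + 4600 μL = 4.82 mL total → factor 4.82/0.22 = 21.909
Step 4: 0.48 mL brought to 48.4 mL → factor 48.4/0.48 = 100.83
Step 5: 0.18 mL brought to 3900 μL → factor 3.9/0.18 = 21.667
Overall dilution factor = 48.846 × 2.303 × 21.909 × 100.83 × 21.667 = 5.3846 × 10^6
Final = 8.00 × 10^6 cells/mL / 5.3846 × 10^6 = 1.49 cells/mL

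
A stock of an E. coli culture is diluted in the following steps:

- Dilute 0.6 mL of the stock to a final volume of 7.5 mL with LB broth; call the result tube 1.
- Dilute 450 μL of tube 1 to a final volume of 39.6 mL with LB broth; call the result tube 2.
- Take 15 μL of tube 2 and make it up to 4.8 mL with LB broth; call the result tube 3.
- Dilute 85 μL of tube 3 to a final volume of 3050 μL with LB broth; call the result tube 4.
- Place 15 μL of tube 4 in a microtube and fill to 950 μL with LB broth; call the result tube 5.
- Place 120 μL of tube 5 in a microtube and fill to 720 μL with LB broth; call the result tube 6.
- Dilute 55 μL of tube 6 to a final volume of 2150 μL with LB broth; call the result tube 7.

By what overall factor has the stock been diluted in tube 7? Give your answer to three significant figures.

1.88 × 10^11

Step 1: 0.6 mL brought to 7.5 mL → factor 7.5/0.6 = 12.5
Step 2: 450 μL brought to 39.6 mL → factor 39600/450 = 88
Step 3: 15 μL brought to 4.8 mL → factor 4800/15 = 320
Step 4: 85 μL brought to 3050 μL → factor 3050/85 = 35.882
Step 5: 15 μL brought to 950 μL → factor 950/15 = 63.333
Step 6: 120 μL brought to 720 μL → factor 720/120 = 6
Step 7: 55 μL brought to 2150 μL → factor 2150/55 = 39.091
Overall dilution factor = 12.5 × 88 × 320 × 35.882 × 63.333 × 6 × 39.091 = 1.8762 × 10^11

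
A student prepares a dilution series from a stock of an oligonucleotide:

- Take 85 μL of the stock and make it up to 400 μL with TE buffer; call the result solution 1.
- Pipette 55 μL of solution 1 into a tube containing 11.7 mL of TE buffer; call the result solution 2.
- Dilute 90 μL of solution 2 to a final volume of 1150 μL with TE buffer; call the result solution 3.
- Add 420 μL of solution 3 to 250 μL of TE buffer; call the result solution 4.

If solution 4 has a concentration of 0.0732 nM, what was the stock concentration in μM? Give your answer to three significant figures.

Step 1: 85 μL brought to 400 μL → factor 400/85 = 4.7059
Step 2: 55 μL + 11.7 mL = 11755 μL total → factor 11755/55 = 213.73
Step 3: 90 μL brought to 1150 μL → factor 1150/90 = 12.778
Step 4: 420 μL + 250 μL = 670 μL total → factor 670/420 = 1.5952
Overall dilution factor = 4.7059 × 213.73 × 12.778 × 1.5952 = 20501
Stock = 0.0732 nM × 20501 = 1501 nM = 1.50 μM

1.50 μM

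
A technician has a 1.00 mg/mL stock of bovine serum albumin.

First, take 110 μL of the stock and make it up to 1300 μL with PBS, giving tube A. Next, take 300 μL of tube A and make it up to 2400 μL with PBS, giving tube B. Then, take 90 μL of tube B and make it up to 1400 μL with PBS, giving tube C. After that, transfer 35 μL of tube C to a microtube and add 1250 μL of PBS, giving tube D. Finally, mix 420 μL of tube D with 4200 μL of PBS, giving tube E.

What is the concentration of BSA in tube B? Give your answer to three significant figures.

0.0106 mg/mL

Step 1: 110 μL brought to 1300 μL → factor 1300/110 = 11.818
Step 2: 300 μL brought to 2400 μL → factor 2400/300 = 8
Dilution factor through tube B = 11.818 × 8 = 94.545
[tube B] = 1.00 mg/mL / 94.545 = 0.0106 mg/mL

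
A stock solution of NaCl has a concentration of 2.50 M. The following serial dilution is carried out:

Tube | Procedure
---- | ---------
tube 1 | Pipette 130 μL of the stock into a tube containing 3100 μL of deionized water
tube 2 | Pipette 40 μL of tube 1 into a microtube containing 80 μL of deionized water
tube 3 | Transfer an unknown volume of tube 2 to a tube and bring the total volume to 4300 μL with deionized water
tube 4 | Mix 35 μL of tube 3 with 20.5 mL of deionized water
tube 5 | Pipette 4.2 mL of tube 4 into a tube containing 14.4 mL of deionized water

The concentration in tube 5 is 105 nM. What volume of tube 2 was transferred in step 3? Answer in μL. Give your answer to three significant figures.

35.0 μL

Step 1: 130 μL + 3100 μL = 3230 μL total → factor 3230/130 = 24.846
Step 2: 40 μL + 80 μL = 120 μL total → factor 120/40 = 3
Step 3: v brought to 4300 μL → factor = 4300 μL/v
Step 4: 35 μL + 20.5 mL = 20535 μL total → factor 20535/35 = 586.71
Step 5: 4.2 mL + 14.4 mL = 18.6 mL total → factor 18.6/4.2 = 4.4286
Product of known-step factors = 1.9367 × 10^5
Overall factor = 2.50 M / (105 nM) = 2.381 × 10^7
Step-3 factor = 2.381 × 10^7 / 1.9367 × 10^5 = 122.94
v = 4300 μL / 122.94 = 35.0 μL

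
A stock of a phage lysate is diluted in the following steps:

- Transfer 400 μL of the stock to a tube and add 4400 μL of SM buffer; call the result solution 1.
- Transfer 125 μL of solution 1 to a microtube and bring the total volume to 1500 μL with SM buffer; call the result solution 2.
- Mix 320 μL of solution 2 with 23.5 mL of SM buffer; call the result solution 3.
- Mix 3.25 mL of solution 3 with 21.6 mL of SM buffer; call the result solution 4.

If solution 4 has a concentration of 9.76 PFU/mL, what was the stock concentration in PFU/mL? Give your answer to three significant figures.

8.00 × 10^5 PFU/mL

Step 1: 400 μL + 4400 μL = 4800 μL total → factor 4800/400 = 12
Step 2: 125 μL brought to 1500 μL → factor 1500/125 = 12
Step 3: 320 μL + 23.5 mL = 23820 μL total → factor 23820/320 = 74.438
Step 4: 3.25 mL + 21.6 mL = 24.85 mL total → factor 24.85/3.25 = 7.6462
Overall dilution factor = 12 × 12 × 74.438 × 7.6462 = 81959
Stock = 9.76 PFU/mL × 81959 = 8.00 × 10^5 PFU/mL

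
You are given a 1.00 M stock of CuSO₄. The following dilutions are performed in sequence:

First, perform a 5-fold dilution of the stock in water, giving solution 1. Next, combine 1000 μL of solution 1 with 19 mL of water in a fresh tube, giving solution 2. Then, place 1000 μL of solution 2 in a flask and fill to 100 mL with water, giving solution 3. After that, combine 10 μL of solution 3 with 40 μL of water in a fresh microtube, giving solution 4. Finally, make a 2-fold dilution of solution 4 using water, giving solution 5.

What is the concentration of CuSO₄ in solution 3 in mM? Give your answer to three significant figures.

0.100 mM

Step 1: 5-fold → factor 5
Step 2: 1000 μL + 19 mL = 20000 μL total → factor 20000/1000 = 20
Step 3: 1000 μL brought to 100 mL → factor 1 × 10^5/1000 = 100
Dilution factor through solution 3 = 5 × 20 × 100 = 10000
[solution 3] = 1.00 M / 10000 = 0.0001000 M = 0.100 mM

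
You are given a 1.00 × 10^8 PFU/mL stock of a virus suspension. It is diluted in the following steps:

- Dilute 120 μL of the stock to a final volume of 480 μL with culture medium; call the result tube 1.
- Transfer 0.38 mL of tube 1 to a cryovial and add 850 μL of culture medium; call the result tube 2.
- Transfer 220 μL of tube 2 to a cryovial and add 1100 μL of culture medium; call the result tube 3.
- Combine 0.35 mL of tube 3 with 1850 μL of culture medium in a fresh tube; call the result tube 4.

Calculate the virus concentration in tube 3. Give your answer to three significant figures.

1.29 × 10^6 PFU/mL

Step 1: 120 μL brought to 480 μL → factor 480/120 = 4
Step 2: 0.38 mL + 850 μL = 1.23 mL total → factor 1.23/0.38 = 3.2368
Step 3: 220 μL + 1100 μL = 1320 μL total → factor 1320/220 = 6
Dilution factor through tube 3 = 4 × 3.2368 × 6 = 77.684
[tube 3] = 1.00 × 10^8 PFU/mL / 77.684 = 1.29 × 10^6 PFU/mL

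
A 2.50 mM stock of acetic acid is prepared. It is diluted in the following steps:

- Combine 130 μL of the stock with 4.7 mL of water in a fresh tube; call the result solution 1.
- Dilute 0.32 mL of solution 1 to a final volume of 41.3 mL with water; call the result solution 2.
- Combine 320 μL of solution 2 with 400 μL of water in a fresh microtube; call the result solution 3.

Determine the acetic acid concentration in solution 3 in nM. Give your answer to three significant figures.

232 nM

Step 1: 130 μL + 4.7 mL = 4830 μL total → factor 4830/130 = 37.154
Step 2: 0.32 mL brought to 41.3 mL → factor 41.3/0.32 = 129.06
Step 3: 320 μL + 400 μL = 720 μL total → factor 720/320 = 2.25
Overall dilution factor = 37.154 × 129.06 × 2.25 = 10789
Final = 2.50 mM / 10789 = 0.0002317 mM = 232 nM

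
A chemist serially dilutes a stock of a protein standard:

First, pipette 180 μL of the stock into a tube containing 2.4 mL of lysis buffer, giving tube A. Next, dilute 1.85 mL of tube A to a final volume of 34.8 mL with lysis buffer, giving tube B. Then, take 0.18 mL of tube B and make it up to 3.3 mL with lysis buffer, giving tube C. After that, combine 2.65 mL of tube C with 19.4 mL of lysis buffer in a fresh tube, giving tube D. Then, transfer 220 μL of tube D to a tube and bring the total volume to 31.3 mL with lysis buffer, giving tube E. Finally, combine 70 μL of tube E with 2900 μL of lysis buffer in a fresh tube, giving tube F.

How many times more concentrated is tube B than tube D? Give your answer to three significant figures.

153

Step 1: 180 μL + 2.4 mL = 2580 μL total → factor 2580/180 = 14.333
Step 2: 1.85 mL brought to 34.8 mL → factor 34.8/1.85 = 18.811
Step 3: 0.18 mL brought to 3.3 mL → factor 3.3/0.18 = 18.333
Step 4: 2.65 mL + 19.4 mL = 22.05 mL total → factor 22.05/2.65 = 8.3208
Dilution factor to tube B = 269.62; to tube D = 41130
[tube B]/[tube D] = (factor to tube D)/(factor to tube B) = 41130/269.62 = 153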